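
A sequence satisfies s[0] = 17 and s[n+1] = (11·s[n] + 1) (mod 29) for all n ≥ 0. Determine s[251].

12

s[0] = 17; s[1] = 14; s[2] = 10; s[3] = 24; s[4] = 4; s[5] = 16; s[6] = 3; s[7] = 5; s[8] = 27; s[9] = 8; s[10] = 2; s[11] = 23; s[12] = 22; s[13] = 11; s[14] = 6; s[15] = 9; s[16] = 13; s[17] = 28; s[18] = 19; s[19] = 7; s[20] = 20; s[21] = 18; s[22] = 25; s[23] = 15; s[24] = 21; s[25] = 0; s[26] = 1; s[27] = 12; s[28] = 17.
Since s[28] = s[0] = 17, the sequence is periodic with period 28.
(251 - 0) mod 28 = 27, so s[251] = s[27] = 12.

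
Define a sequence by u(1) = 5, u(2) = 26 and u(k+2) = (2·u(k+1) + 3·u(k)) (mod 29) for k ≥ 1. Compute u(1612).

23

u(1) = 5,  u(2) = 26,  u(3) = 9,  u(4) = 9,  u(5) = 16,  u(6) = 1,  u(7) = 21,  u(8) = 16,  u(9) = 8,  u(10) = 6,  u(11) = 7,  u(12) = 3,  u(13) = 27,  u(14) = 5,  u(15) = 4,  u(16) = 23,  u(17) = 0,  u(18) = 11,  u(19) = 22,  u(20) = 19,  u(21) = 17,  u(22) = 4,  u(23) = 1,  u(24) = 14,  u(25) = 2,  u(26) = 17,  u(27) = 11,  u(28) = 15,  u(29) = 5,  u(30) = 26.
The sequence repeats with period 28.
So u(1612) = u(1 + ((1612-1) mod 28)) = u(16) = 23.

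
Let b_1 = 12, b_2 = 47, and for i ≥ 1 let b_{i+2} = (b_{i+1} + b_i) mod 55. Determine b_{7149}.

43

We have b_1 = 12; b_2 = 47; b_3 = 4; b_4 = 51; b_5 = 0; b_6 = 51; b_7 = 51; b_8 = 47; b_9 = 43; b_{10} = 35; b_{11} = 23; b_{12} = 3; b_{13} = 26; b_{14} = 29; b_{15} = 0; b_{16} = 29; b_{17} = 29; b_{18} = 3; b_{19} = 32; b_{20} = 35; b_{21} = 12; b_{22} = 47.
The sequence repeats with period 20.
(7149 - 1) mod 20 = 8, so b_{7149} = b_9 = 43.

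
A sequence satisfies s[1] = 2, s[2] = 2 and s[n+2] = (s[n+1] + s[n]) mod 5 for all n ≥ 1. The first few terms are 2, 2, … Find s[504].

s[1] = 2,  s[2] = 2,  s[3] = 4,  s[4] = 1,  s[5] = 0,  s[6] = 1,  s[7] = 1,  s[8] = 2,  s[9] = 3,  s[10] = 0,  s[11] = 3,  s[12] = 3,  s[13] = 1,  s[14] = 4,  s[15] = 0,  s[16] = 4,  s[17] = 4,  s[18] = 3,  s[19] = 2,  s[20] = 0,  s[21] = 2,  s[22] = 2.
The sequence repeats with period 20.
(504 - 1) mod 20 = 3, so s[504] = s[4] = 1.

1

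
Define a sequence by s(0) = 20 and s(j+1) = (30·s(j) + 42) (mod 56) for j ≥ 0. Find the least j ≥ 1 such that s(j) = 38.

2

Computing terms: s(0) = 20; s(1) = 26; s(2) = 38; s(3) = 6; s(4) = 54; s(5) = 38.
Since s(5) = s(2) = 38, the sequence is eventually periodic: after a pre-period of length 2 it cycles with period 3.
The value 38 first appears (with j ≥ 1) at s(2).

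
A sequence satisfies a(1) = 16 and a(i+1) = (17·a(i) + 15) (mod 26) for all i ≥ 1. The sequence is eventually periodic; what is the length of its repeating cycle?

Listing terms: a(1) = 16, a(2) = 1, a(3) = 6, a(4) = 13, a(5) = 2, a(6) = 23, a(7) = 16.
The sequence repeats with period 6.

6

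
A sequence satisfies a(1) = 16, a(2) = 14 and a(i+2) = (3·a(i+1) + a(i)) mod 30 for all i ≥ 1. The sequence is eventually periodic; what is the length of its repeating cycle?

12

We have a(1) = 16,  a(2) = 14,  a(3) = 28,  a(4) = 8,  a(5) = 22,  a(6) = 14,  a(7) = 4,  a(8) = 26,  a(9) = 22,  a(10) = 2,  a(11) = 28,  a(12) = 26,  a(13) = 16,  a(14) = 14.
Since (a(13), a(14)) = (a(1), a(2)) = (16, 14) (two consecutive terms determine the rest), the sequence is periodic with period 12.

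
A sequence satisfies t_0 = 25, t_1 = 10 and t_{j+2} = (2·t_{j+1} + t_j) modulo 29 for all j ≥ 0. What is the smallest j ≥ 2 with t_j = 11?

8

Listing terms: t_0 = 25; t_1 = 10; t_2 = 16; t_3 = 13; t_4 = 13; t_5 = 10; t_6 = 4; t_7 = 18; t_8 = 11; t_9 = 11; t_{10} = 4; t_{11} = 19; t_{12} = 13; t_{13} = 16; t_{14} = 16; t_{15} = 19; t_{16} = 25; t_{17} = 11; t_{18} = 18; t_{19} = 18; t_{20} = 25; t_{21} = 10.
The sequence repeats with period 20.
The value 11 first appears (with j ≥ 2) at t_8.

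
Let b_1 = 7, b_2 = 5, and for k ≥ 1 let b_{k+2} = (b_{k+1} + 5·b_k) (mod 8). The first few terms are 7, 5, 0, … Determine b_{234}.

Listing terms: b_1 = 7, b_2 = 5, b_3 = 0, b_4 = 1, b_5 = 1, b_6 = 6, b_7 = 3, b_8 = 1, b_9 = 0, b_{10} = 5, b_{11} = 5, b_{12} = 6, b_{13} = 7, b_{14} = 5.
Since (b_{13}, b_{14}) = (b_1, b_2) = (7, 5) (two consecutive terms determine the rest), the sequence is periodic with period 12.
(234 - 1) mod 12 = 5, so b_{234} = b_6 = 6.

6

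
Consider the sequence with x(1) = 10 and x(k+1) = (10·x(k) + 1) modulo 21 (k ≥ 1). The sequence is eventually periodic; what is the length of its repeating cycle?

3

Listing terms: x(1) = 10; x(2) = 17; x(3) = 3; x(4) = 10.
The sequence repeats with period 3.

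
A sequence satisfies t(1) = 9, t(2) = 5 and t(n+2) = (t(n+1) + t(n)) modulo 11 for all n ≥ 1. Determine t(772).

We have t(1) = 9; t(2) = 5; t(3) = 3; t(4) = 8; t(5) = 0; t(6) = 8; t(7) = 8; t(8) = 5; t(9) = 2; t(10) = 7; t(11) = 9; t(12) = 5.
Since (t(11), t(12)) = (t(1), t(2)) = (9, 5) (two consecutive terms determine the rest), the sequence is periodic with period 10.
(772 - 1) mod 10 = 1, so t(772) = t(2) = 5.

5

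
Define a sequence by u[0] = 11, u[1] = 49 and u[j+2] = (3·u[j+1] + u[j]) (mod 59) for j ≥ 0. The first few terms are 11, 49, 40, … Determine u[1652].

Listing terms: u[0] = 11,  u[1] = 49,  u[2] = 40,  u[3] = 51,  u[4] = 16,  u[5] = 40,  u[6] = 18,  u[7] = 35,  u[8] = 5,  u[9] = 50,  u[10] = 37,  u[11] = 43,  u[12] = 48,  u[13] = 10,  u[14] = 19,  u[15] = 8,  u[16] = 43,  u[17] = 19,  u[18] = 41,  u[19] = 24,  u[20] = 54,  u[21] = 9,  u[22] = 22,  u[23] = 16,  u[24] = 11,  u[25] = 49.
The sequence repeats with period 24.
So u[1652] = u[0 + ((1652-0) mod 24)] = u[20] = 54.

54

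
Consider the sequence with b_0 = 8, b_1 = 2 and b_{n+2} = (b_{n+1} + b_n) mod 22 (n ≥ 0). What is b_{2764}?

0

We have b_0 = 8, b_1 = 2, b_2 = 10, b_3 = 12, b_4 = 0, b_5 = 12, b_6 = 12, b_7 = 2, b_8 = 14, b_9 = 16, b_{10} = 8, b_{11} = 2.
The sequence repeats with period 10.
(2764 - 0) mod 10 = 4, so b_{2764} = b_4 = 0.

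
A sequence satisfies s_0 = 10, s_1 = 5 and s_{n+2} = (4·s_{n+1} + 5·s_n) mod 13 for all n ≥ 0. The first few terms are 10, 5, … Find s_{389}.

s_0 = 10; s_1 = 5; s_2 = 5; s_3 = 6; s_4 = 10; s_5 = 5.
Since (s_4, s_5) = (s_0, s_1) = (10, 5) (two consecutive terms determine the rest), the sequence is periodic with period 4.
(389 - 0) mod 4 = 1, so s_{389} = s_1 = 5.

5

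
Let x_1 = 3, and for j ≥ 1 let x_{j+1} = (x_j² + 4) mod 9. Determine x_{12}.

We have x_1 = 3, x_2 = 4, x_3 = 2, x_4 = 8, x_5 = 5, x_6 = 2.
Since x_6 = x_3 = 2, the sequence is eventually periodic: after a pre-period of length 2 it cycles with period 3.
For j ≥ 3, x_j depends only on (j - 3) mod 3. (12 - 3) mod 3 = 0, so x_{12} = x_3 = 2.

2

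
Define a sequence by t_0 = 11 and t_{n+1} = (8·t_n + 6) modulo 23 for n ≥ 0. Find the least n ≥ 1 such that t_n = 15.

10

Listing terms: t_0 = 11,  t_1 = 2,  t_2 = 22,  t_3 = 21,  t_4 = 13,  t_5 = 18,  t_6 = 12,  t_7 = 10,  t_8 = 17,  t_9 = 4,  t_{10} = 15,  t_{11} = 11.
Since t_{11} = t_0 = 11, the sequence is periodic with period 11.
The value 15 first appears (with n ≥ 1) at t_{10}.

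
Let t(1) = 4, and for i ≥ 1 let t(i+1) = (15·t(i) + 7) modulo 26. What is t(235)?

Listing terms: t(1) = 4, t(2) = 15, t(3) = 24, t(4) = 3, t(5) = 0, t(6) = 7, t(7) = 8, t(8) = 23, t(9) = 14, t(10) = 9, t(11) = 12, t(12) = 5, t(13) = 4.
Since t(13) = t(1) = 4, the sequence is periodic with period 12.
(235 - 1) mod 12 = 6, so t(235) = t(7) = 8.

8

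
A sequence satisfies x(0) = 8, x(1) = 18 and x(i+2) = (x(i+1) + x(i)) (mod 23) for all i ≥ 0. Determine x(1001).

20

Listing terms: x(0) = 8, x(1) = 18, x(2) = 3, x(3) = 21, x(4) = 1, x(5) = 22, x(6) = 0, x(7) = 22, x(8) = 22, x(9) = 21, x(10) = 20, x(11) = 18, x(12) = 15, x(13) = 10, x(14) = 2, x(15) = 12, x(16) = 14, x(17) = 3, x(18) = 17, x(19) = 20, x(20) = 14, x(21) = 11, x(22) = 2, x(23) = 13, x(24) = 15, x(25) = 5, x(26) = 20, x(27) = 2, x(28) = 22, x(29) = 1, x(30) = 0, x(31) = 1, x(32) = 1, x(33) = 2, x(34) = 3, x(35) = 5, x(36) = 8, x(37) = 13, x(38) = 21, x(39) = 11, x(40) = 9, x(41) = 20, x(42) = 6, x(43) = 3, x(44) = 9, x(45) = 12, x(46) = 21, x(47) = 10, x(48) = 8, x(49) = 18.
The sequence repeats with period 48.
So x(1001) = x(0 + ((1001-0) mod 48)) = x(41) = 20.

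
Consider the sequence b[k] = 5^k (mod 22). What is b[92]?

3

Computing terms: b[1] = 5, b[2] = 3, b[3] = 15, b[4] = 9, b[5] = 1, b[6] = 5.
Since b[6] = b[1] = 5, the sequence is periodic with period 5.
(92 - 1) mod 5 = 1, so b[92] = b[2] = 3.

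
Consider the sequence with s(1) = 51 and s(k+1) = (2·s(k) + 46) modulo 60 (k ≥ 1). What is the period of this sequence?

Computing terms: s(1) = 51, s(2) = 28, s(3) = 42, s(4) = 10, s(5) = 6, s(6) = 58, s(7) = 42.
Since s(7) = s(3) = 42, the sequence is eventually periodic: after a pre-period of length 2 it cycles with period 4.

4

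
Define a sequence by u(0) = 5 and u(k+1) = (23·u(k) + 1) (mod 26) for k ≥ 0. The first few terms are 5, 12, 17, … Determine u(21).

Listing terms: u(0) = 5, u(1) = 12, u(2) = 17, u(3) = 2, u(4) = 21, u(5) = 16, u(6) = 5.
The sequence repeats with period 6.
(21 - 0) mod 6 = 3, so u(21) = u(3) = 2.

2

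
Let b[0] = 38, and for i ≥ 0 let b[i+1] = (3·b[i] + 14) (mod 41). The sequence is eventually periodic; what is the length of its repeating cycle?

Computing terms: b[0] = 38, b[1] = 5, b[2] = 29, b[3] = 19, b[4] = 30, b[5] = 22, b[6] = 39, b[7] = 8, b[8] = 38.
The sequence repeats with period 8.

8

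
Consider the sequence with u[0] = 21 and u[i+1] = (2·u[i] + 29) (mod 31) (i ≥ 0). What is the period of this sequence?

5

Listing terms: u[0] = 21; u[1] = 9; u[2] = 16; u[3] = 30; u[4] = 27; u[5] = 21.
Since u[5] = u[0] = 21, the sequence is periodic with period 5.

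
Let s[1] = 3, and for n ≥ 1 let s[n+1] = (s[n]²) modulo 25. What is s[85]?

Listing terms: s[1] = 3; s[2] = 9; s[3] = 6; s[4] = 11; s[5] = 21; s[6] = 16; s[7] = 6.
Since s[7] = s[3] = 6, the sequence is eventually periodic: after a pre-period of length 2 it cycles with period 4.
For n ≥ 3, s[n] depends only on (n - 3) mod 4. (85 - 3) mod 4 = 2, so s[85] = s[5] = 21.

21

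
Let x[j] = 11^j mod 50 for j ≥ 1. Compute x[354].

Computing terms: x[1] = 11; x[2] = 21; x[3] = 31; x[4] = 41; x[5] = 1; x[6] = 11.
Since x[6] = x[1] = 11, the sequence is periodic with period 5.
So x[354] = x[1 + ((354-1) mod 5)] = x[4] = 41.

41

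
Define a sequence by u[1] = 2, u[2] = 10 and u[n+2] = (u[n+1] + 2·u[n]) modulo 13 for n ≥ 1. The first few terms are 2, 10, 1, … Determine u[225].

8

u[1] = 2,  u[2] = 10,  u[3] = 1,  u[4] = 8,  u[5] = 10,  u[6] = 0,  u[7] = 7,  u[8] = 7,  u[9] = 8,  u[10] = 9,  u[11] = 12,  u[12] = 4,  u[13] = 2,  u[14] = 10.
The sequence repeats with period 12.
So u[225] = u[1 + ((225-1) mod 12)] = u[9] = 8.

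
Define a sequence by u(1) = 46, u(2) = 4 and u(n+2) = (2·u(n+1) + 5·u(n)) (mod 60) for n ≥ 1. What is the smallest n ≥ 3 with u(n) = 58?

3

u(1) = 46,  u(2) = 4,  u(3) = 58,  u(4) = 16,  u(5) = 22,  u(6) = 4,  u(7) = 58.
Since (u(6), u(7)) = (u(2), u(3)) = (4, 58) (two consecutive terms determine the rest), the sequence is eventually periodic: after a pre-period of length 1 it cycles with period 4.
The value 58 first appears (with n ≥ 3) at u(3).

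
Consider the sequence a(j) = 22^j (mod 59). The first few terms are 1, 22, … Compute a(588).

27

a(0) = 1, a(1) = 22, a(2) = 12, a(3) = 28, a(4) = 26, a(5) = 41, a(6) = 17, a(7) = 20, a(8) = 27, a(9) = 4, a(10) = 29, a(11) = 48, a(12) = 53, a(13) = 45, a(14) = 46, a(15) = 9, a(16) = 21, a(17) = 49, a(18) = 16, a(19) = 57, a(20) = 15, a(21) = 35, a(22) = 3, a(23) = 7, a(24) = 36, a(25) = 25, a(26) = 19, a(27) = 5, a(28) = 51, a(29) = 1.
Since a(29) = a(0) = 1, the sequence is periodic with period 29.
So a(588) = a(0 + ((588-0) mod 29)) = a(8) = 27.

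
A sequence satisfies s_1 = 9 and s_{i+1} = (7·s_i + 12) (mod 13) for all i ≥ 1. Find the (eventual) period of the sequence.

We have s_1 = 9,  s_2 = 10,  s_3 = 4,  s_4 = 1,  s_5 = 6,  s_6 = 2,  s_7 = 0,  s_8 = 12,  s_9 = 5,  s_{10} = 8,  s_{11} = 3,  s_{12} = 7,  s_{13} = 9.
The sequence repeats with period 12.

12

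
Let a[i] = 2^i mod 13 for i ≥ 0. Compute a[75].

a[0] = 1,  a[1] = 2,  a[2] = 4,  a[3] = 8,  a[4] = 3,  a[5] = 6,  a[6] = 12,  a[7] = 11,  a[8] = 9,  a[9] = 5,  a[10] = 10,  a[11] = 7,  a[12] = 1.
The sequence repeats with period 12.
(75 - 0) mod 12 = 3, so a[75] = a[3] = 8.

8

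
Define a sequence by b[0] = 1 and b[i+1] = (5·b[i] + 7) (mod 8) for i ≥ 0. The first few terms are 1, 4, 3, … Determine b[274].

Computing terms: b[0] = 1, b[1] = 4, b[2] = 3, b[3] = 6, b[4] = 5, b[5] = 0, b[6] = 7, b[7] = 2, b[8] = 1.
Since b[8] = b[0] = 1, the sequence is periodic with period 8.
So b[274] = b[0 + ((274-0) mod 8)] = b[2] = 3.

3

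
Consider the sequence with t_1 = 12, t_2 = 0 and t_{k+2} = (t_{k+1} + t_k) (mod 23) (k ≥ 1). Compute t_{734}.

t_1 = 12; t_2 = 0; t_3 = 12; t_4 = 12; t_5 = 1; t_6 = 13; t_7 = 14; t_8 = 4; t_9 = 18; t_{10} = 22; t_{11} = 17; t_{12} = 16; t_{13} = 10; t_{14} = 3; t_{15} = 13; t_{16} = 16; t_{17} = 6; t_{18} = 22; t_{19} = 5; t_{20} = 4; t_{21} = 9; t_{22} = 13; t_{23} = 22; t_{24} = 12; t_{25} = 11; t_{26} = 0; t_{27} = 11; t_{28} = 11; t_{29} = 22; t_{30} = 10; t_{31} = 9; t_{32} = 19; t_{33} = 5; t_{34} = 1; t_{35} = 6; t_{36} = 7; t_{37} = 13; t_{38} = 20; t_{39} = 10; t_{40} = 7; t_{41} = 17; t_{42} = 1; t_{43} = 18; t_{44} = 19; t_{45} = 14; t_{46} = 10; t_{47} = 1; t_{48} = 11; t_{49} = 12; t_{50} = 0.
Since (t_{49}, t_{50}) = (t_1, t_2) = (12, 0) (two consecutive terms determine the rest), the sequence is periodic with period 48.
So t_{734} = t_{1 + ((734-1) mod 48)} = t_{14} = 3.

3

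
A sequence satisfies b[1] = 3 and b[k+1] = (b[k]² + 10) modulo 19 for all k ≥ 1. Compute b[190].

16

Listing terms: b[1] = 3, b[2] = 0, b[3] = 10, b[4] = 15, b[5] = 7, b[6] = 2, b[7] = 14, b[8] = 16, b[9] = 0.
Since b[9] = b[2] = 0, the sequence is eventually periodic: after a pre-period of length 1 it cycles with period 7.
For k ≥ 2, b[k] depends only on (k - 2) mod 7. (190 - 2) mod 7 = 6, so b[190] = b[8] = 16.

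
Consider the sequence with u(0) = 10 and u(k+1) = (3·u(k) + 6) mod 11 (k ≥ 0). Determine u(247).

4

Computing terms: u(0) = 10; u(1) = 3; u(2) = 4; u(3) = 7; u(4) = 5; u(5) = 10.
The sequence repeats with period 5.
So u(247) = u(0 + ((247-0) mod 5)) = u(2) = 4.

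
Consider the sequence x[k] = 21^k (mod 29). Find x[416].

Listing terms: x[1] = 21, x[2] = 6, x[3] = 10, x[4] = 7, x[5] = 2, x[6] = 13, x[7] = 12, x[8] = 20, x[9] = 14, x[10] = 4, x[11] = 26, x[12] = 24, x[13] = 11, x[14] = 28, x[15] = 8, x[16] = 23, x[17] = 19, x[18] = 22, x[19] = 27, x[20] = 16, x[21] = 17, x[22] = 9, x[23] = 15, x[24] = 25, x[25] = 3, x[26] = 5, x[27] = 18, x[28] = 1, x[29] = 21.
The sequence repeats with period 28.
(416 - 1) mod 28 = 23, so x[416] = x[24] = 25.

25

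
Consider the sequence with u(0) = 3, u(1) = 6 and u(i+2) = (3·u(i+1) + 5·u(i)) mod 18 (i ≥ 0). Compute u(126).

15

Computing terms: u(0) = 3,  u(1) = 6,  u(2) = 15,  u(3) = 3,  u(4) = 12,  u(5) = 15,  u(6) = 15,  u(7) = 12,  u(8) = 3,  u(9) = 15,  u(10) = 6,  u(11) = 3,  u(12) = 3,  u(13) = 6.
The sequence repeats with period 12.
(126 - 0) mod 12 = 6, so u(126) = u(6) = 15.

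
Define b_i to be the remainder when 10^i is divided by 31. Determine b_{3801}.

b_0 = 1, b_1 = 10, b_2 = 7, b_3 = 8, b_4 = 18, b_5 = 25, b_6 = 2, b_7 = 20, b_8 = 14, b_9 = 16, b_{10} = 5, b_{11} = 19, b_{12} = 4, b_{13} = 9, b_{14} = 28, b_{15} = 1.
The sequence repeats with period 15.
So b_{3801} = b_{0 + ((3801-0) mod 15)} = b_6 = 2.

2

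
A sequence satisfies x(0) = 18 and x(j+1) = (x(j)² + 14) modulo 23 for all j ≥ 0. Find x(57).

Computing terms: x(0) = 18; x(1) = 16; x(2) = 17; x(3) = 4; x(4) = 7; x(5) = 17.
Since x(5) = x(2) = 17, the sequence is eventually periodic: after a pre-period of length 2 it cycles with period 3.
For j ≥ 2, x(j) depends only on (j - 2) mod 3. (57 - 2) mod 3 = 1, so x(57) = x(3) = 4.

4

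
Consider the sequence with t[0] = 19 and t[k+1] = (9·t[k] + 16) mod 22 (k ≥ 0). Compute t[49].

15

Computing terms: t[0] = 19,  t[1] = 11,  t[2] = 5,  t[3] = 17,  t[4] = 15,  t[5] = 19.
Since t[5] = t[0] = 19, the sequence is periodic with period 5.
(49 - 0) mod 5 = 4, so t[49] = t[4] = 15.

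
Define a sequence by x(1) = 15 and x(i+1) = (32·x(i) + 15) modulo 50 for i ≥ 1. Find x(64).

25

Computing terms: x(1) = 15,  x(2) = 45,  x(3) = 5,  x(4) = 25,  x(5) = 15.
The sequence repeats with period 4.
So x(64) = x(1 + ((64-1) mod 4)) = x(4) = 25.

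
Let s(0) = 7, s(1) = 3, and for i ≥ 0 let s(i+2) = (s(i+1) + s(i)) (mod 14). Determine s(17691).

1

Listing terms: s(0) = 7; s(1) = 3; s(2) = 10; s(3) = 13; s(4) = 9; s(5) = 8; s(6) = 3; s(7) = 11; s(8) = 0; s(9) = 11; s(10) = 11; s(11) = 8; s(12) = 5; s(13) = 13; s(14) = 4; s(15) = 3; s(16) = 7; s(17) = 10; s(18) = 3; s(19) = 13; s(20) = 2; s(21) = 1; s(22) = 3; s(23) = 4; s(24) = 7; s(25) = 11; s(26) = 4; s(27) = 1; s(28) = 5; s(29) = 6; s(30) = 11; s(31) = 3; s(32) = 0; s(33) = 3; s(34) = 3; s(35) = 6; s(36) = 9; s(37) = 1; s(38) = 10; s(39) = 11; s(40) = 7; s(41) = 4; s(42) = 11; s(43) = 1; s(44) = 12; s(45) = 13; s(46) = 11; s(47) = 10; s(48) = 7; s(49) = 3.
The sequence repeats with period 48.
So s(17691) = s(0 + ((17691-0) mod 48)) = s(27) = 1.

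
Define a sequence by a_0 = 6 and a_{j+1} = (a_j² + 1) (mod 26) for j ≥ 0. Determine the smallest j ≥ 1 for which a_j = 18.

Computing terms: a_0 = 6, a_1 = 11, a_2 = 18, a_3 = 13, a_4 = 14, a_5 = 15, a_6 = 18.
Since a_6 = a_2 = 18, the sequence is eventually periodic: after a pre-period of length 2 it cycles with period 4.
The value 18 first appears (with j ≥ 1) at a_2.

2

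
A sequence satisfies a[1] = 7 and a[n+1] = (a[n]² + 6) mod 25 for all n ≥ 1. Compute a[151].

17

We have a[1] = 7; a[2] = 5; a[3] = 6; a[4] = 17; a[5] = 20; a[6] = 6.
Since a[6] = a[3] = 6, the sequence is eventually periodic: after a pre-period of length 2 it cycles with period 3.
For n ≥ 3, a[n] depends only on (n - 3) mod 3. (151 - 3) mod 3 = 1, so a[151] = a[4] = 17.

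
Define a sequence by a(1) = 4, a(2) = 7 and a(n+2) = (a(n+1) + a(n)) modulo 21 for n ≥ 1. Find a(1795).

11

Listing terms: a(1) = 4; a(2) = 7; a(3) = 11; a(4) = 18; a(5) = 8; a(6) = 5; a(7) = 13; a(8) = 18; a(9) = 10; a(10) = 7; a(11) = 17; a(12) = 3; a(13) = 20; a(14) = 2; a(15) = 1; a(16) = 3; a(17) = 4; a(18) = 7.
The sequence repeats with period 16.
So a(1795) = a(1 + ((1795-1) mod 16)) = a(3) = 11.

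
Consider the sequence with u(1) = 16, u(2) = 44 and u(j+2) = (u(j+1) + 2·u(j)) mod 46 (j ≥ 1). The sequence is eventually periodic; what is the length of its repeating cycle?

22

u(1) = 16; u(2) = 44; u(3) = 30; u(4) = 26; u(5) = 40; u(6) = 0; u(7) = 34; u(8) = 34; u(9) = 10; u(10) = 32; u(11) = 6; u(12) = 24; u(13) = 36; u(14) = 38; u(15) = 18; u(16) = 2; u(17) = 38; u(18) = 42; u(19) = 26; u(20) = 18; u(21) = 24; u(22) = 14; u(23) = 16; u(24) = 44.
Since (u(23), u(24)) = (u(1), u(2)) = (16, 44) (two consecutive terms determine the rest), the sequence is periodic with period 22.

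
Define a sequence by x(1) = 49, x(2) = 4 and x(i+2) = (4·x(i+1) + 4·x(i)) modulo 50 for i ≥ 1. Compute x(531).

22

We have x(1) = 49; x(2) = 4; x(3) = 12; x(4) = 14; x(5) = 4; x(6) = 22; x(7) = 4; x(8) = 4; x(9) = 32; x(10) = 44; x(11) = 4; x(12) = 42; x(13) = 34; x(14) = 4; x(15) = 2; x(16) = 24; x(17) = 4; x(18) = 12.
Since (x(17), x(18)) = (x(2), x(3)) = (4, 12) (two consecutive terms determine the rest), the sequence is eventually periodic: after a pre-period of length 1 it cycles with period 15.
For i ≥ 2, x(i) depends only on (i - 2) mod 15. (531 - 2) mod 15 = 4, so x(531) = x(6) = 22.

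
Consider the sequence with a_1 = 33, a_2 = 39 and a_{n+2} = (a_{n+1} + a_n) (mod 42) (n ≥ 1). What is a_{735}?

6

We have a_1 = 33, a_2 = 39, a_3 = 30, a_4 = 27, a_5 = 15, a_6 = 0, a_7 = 15, a_8 = 15, a_9 = 30, a_{10} = 3, a_{11} = 33, a_{12} = 36, a_{13} = 27, a_{14} = 21, a_{15} = 6, a_{16} = 27, a_{17} = 33, a_{18} = 18, a_{19} = 9, a_{20} = 27, a_{21} = 36, a_{22} = 21, a_{23} = 15, a_{24} = 36, a_{25} = 9, a_{26} = 3, a_{27} = 12, a_{28} = 15, a_{29} = 27, a_{30} = 0, a_{31} = 27, a_{32} = 27, a_{33} = 12, a_{34} = 39, a_{35} = 9, a_{36} = 6, a_{37} = 15, a_{38} = 21, a_{39} = 36, a_{40} = 15, a_{41} = 9, a_{42} = 24, a_{43} = 33, a_{44} = 15, a_{45} = 6, a_{46} = 21, a_{47} = 27, a_{48} = 6, a_{49} = 33, a_{50} = 39.
The sequence repeats with period 48.
(735 - 1) mod 48 = 14, so a_{735} = a_{15} = 6.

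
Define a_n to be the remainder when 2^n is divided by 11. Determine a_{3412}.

4

Listing terms: a_1 = 2, a_2 = 4, a_3 = 8, a_4 = 5, a_5 = 10, a_6 = 9, a_7 = 7, a_8 = 3, a_9 = 6, a_{10} = 1, a_{11} = 2.
The sequence repeats with period 10.
(3412 - 1) mod 10 = 1, so a_{3412} = a_2 = 4.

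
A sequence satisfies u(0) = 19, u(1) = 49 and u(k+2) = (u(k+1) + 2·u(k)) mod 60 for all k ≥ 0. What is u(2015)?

We have u(0) = 19; u(1) = 49; u(2) = 27; u(3) = 5; u(4) = 59; u(5) = 9; u(6) = 7; u(7) = 25; u(8) = 39; u(9) = 29; u(10) = 47; u(11) = 45; u(12) = 19; u(13) = 49.
The sequence repeats with period 12.
(2015 - 0) mod 12 = 11, so u(2015) = u(11) = 45.

45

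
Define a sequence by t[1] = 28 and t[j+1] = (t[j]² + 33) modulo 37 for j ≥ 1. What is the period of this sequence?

3

We have t[1] = 28,  t[2] = 3,  t[3] = 5,  t[4] = 21,  t[5] = 30,  t[6] = 8,  t[7] = 23,  t[8] = 7,  t[9] = 8.
Since t[9] = t[6] = 8, the sequence is eventually periodic: after a pre-period of length 5 it cycles with period 3.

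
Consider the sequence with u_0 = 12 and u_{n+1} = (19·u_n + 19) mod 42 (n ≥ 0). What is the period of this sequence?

6

Listing terms: u_0 = 12,  u_1 = 37,  u_2 = 8,  u_3 = 3,  u_4 = 34,  u_5 = 35,  u_6 = 12.
The sequence repeats with period 6.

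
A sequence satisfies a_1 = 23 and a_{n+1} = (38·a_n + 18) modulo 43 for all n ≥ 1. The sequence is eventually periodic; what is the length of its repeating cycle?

21

Listing terms: a_1 = 23, a_2 = 32, a_3 = 30, a_4 = 40, a_5 = 33, a_6 = 25, a_7 = 22, a_8 = 37, a_9 = 5, a_{10} = 36, a_{11} = 10, a_{12} = 11, a_{13} = 6, a_{14} = 31, a_{15} = 35, a_{16} = 15, a_{17} = 29, a_{18} = 2, a_{19} = 8, a_{20} = 21, a_{21} = 42, a_{22} = 23.
The sequence repeats with period 21.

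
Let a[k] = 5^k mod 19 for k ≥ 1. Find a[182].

6

Listing terms: a[1] = 5, a[2] = 6, a[3] = 11, a[4] = 17, a[5] = 9, a[6] = 7, a[7] = 16, a[8] = 4, a[9] = 1, a[10] = 5.
Since a[10] = a[1] = 5, the sequence is periodic with period 9.
So a[182] = a[1 + ((182-1) mod 9)] = a[2] = 6.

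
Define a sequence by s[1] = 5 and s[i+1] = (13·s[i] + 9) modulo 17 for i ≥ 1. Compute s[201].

s[1] = 5,  s[2] = 6,  s[3] = 2,  s[4] = 1,  s[5] = 5.
The sequence repeats with period 4.
So s[201] = s[1 + ((201-1) mod 4)] = s[1] = 5.

5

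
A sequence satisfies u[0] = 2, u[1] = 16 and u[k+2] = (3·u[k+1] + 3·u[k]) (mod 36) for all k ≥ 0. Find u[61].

Computing terms: u[0] = 2; u[1] = 16; u[2] = 18; u[3] = 30; u[4] = 0; u[5] = 18; u[6] = 18; u[7] = 0; u[8] = 18.
Since (u[7], u[8]) = (u[4], u[5]) = (0, 18) (two consecutive terms determine the rest), the sequence is eventually periodic: after a pre-period of length 4 it cycles with period 3.
For k ≥ 4, u[k] depends only on (k - 4) mod 3. (61 - 4) mod 3 = 0, so u[61] = u[4] = 0.

0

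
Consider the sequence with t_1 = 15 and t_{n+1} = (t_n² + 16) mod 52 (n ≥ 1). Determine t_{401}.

We have t_1 = 15,  t_2 = 33,  t_3 = 13,  t_4 = 29,  t_5 = 25,  t_6 = 17,  t_7 = 45,  t_8 = 13.
Since t_8 = t_3 = 13, the sequence is eventually periodic: after a pre-period of length 2 it cycles with period 5.
For n ≥ 3, t_n depends only on (n - 3) mod 5. (401 - 3) mod 5 = 3, so t_{401} = t_6 = 17.

17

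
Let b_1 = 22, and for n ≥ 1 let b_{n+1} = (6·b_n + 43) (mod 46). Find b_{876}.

9

Computing terms: b_1 = 22; b_2 = 37; b_3 = 35; b_4 = 23; b_5 = 43; b_6 = 25; b_7 = 9; b_8 = 5; b_9 = 27; b_{10} = 21; b_{11} = 31; b_{12} = 45; b_{13} = 37.
Since b_{13} = b_2 = 37, the sequence is eventually periodic: after a pre-period of length 1 it cycles with period 11.
For n ≥ 2, b_n depends only on (n - 2) mod 11. (876 - 2) mod 11 = 5, so b_{876} = b_7 = 9.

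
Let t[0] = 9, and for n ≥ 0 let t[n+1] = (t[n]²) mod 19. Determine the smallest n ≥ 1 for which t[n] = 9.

Listing terms: t[0] = 9,  t[1] = 5,  t[2] = 6,  t[3] = 17,  t[4] = 4,  t[5] = 16,  t[6] = 9.
The sequence repeats with period 6.
The value 9 next appears (with n ≥ 1) at t[6].

6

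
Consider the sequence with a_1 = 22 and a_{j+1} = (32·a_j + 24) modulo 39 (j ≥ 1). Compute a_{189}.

34

Listing terms: a_1 = 22, a_2 = 26, a_3 = 37, a_4 = 38, a_5 = 31, a_6 = 2, a_7 = 10, a_8 = 32, a_9 = 34, a_{10} = 20, a_{11} = 1, a_{12} = 17, a_{13} = 22.
The sequence repeats with period 12.
So a_{189} = a_{1 + ((189-1) mod 12)} = a_9 = 34.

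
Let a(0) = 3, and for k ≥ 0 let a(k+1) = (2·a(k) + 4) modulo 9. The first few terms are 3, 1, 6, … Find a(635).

4

Computing terms: a(0) = 3, a(1) = 1, a(2) = 6, a(3) = 7, a(4) = 0, a(5) = 4, a(6) = 3.
The sequence repeats with period 6.
So a(635) = a(0 + ((635-0) mod 6)) = a(5) = 4.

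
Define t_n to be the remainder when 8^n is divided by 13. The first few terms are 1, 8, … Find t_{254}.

12

Computing terms: t_0 = 1,  t_1 = 8,  t_2 = 12,  t_3 = 5,  t_4 = 1.
Since t_4 = t_0 = 1, the sequence is periodic with period 4.
So t_{254} = t_{0 + ((254-0) mod 4)} = t_2 = 12.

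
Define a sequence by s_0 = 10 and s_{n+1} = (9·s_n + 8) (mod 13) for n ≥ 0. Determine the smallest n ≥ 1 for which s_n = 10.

3

Computing terms: s_0 = 10; s_1 = 7; s_2 = 6; s_3 = 10.
The sequence repeats with period 3.
The value 10 next appears (with n ≥ 1) at s_3.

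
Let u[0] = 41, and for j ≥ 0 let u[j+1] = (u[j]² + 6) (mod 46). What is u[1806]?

31

Listing terms: u[0] = 41; u[1] = 31; u[2] = 1; u[3] = 7; u[4] = 9; u[5] = 41.
Since u[5] = u[0] = 41, the sequence is periodic with period 5.
So u[1806] = u[0 + ((1806-0) mod 5)] = u[1] = 31.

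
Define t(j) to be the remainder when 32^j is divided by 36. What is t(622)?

4

Computing terms: t(0) = 1; t(1) = 32; t(2) = 16; t(3) = 8; t(4) = 4; t(5) = 20; t(6) = 28; t(7) = 32.
Since t(7) = t(1) = 32, the sequence is eventually periodic: after a pre-period of length 1 it cycles with period 6.
For j ≥ 1, t(j) depends only on (j - 1) mod 6. (622 - 1) mod 6 = 3, so t(622) = t(4) = 4.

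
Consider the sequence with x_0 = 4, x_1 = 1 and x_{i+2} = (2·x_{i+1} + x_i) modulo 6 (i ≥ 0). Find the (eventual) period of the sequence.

8

Listing terms: x_0 = 4,  x_1 = 1,  x_2 = 0,  x_3 = 1,  x_4 = 2,  x_5 = 5,  x_6 = 0,  x_7 = 5,  x_8 = 4,  x_9 = 1.
The sequence repeats with period 8.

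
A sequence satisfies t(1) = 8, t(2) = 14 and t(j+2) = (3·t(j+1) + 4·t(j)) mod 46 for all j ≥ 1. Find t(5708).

t(1) = 8, t(2) = 14, t(3) = 28, t(4) = 2, t(5) = 26, t(6) = 40, t(7) = 40, t(8) = 4, t(9) = 34, t(10) = 26, t(11) = 30, t(12) = 10, t(13) = 12, t(14) = 30, t(15) = 0, t(16) = 28, t(17) = 38, t(18) = 42, t(19) = 2, t(20) = 36, t(21) = 24, t(22) = 32, t(23) = 8, t(24) = 14.
The sequence repeats with period 22.
(5708 - 1) mod 22 = 9, so t(5708) = t(10) = 26.

26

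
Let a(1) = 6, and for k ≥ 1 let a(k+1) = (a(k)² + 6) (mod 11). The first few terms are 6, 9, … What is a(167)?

9

We have a(1) = 6, a(2) = 9, a(3) = 10, a(4) = 7, a(5) = 0, a(6) = 6.
The sequence repeats with period 5.
(167 - 1) mod 5 = 1, so a(167) = a(2) = 9.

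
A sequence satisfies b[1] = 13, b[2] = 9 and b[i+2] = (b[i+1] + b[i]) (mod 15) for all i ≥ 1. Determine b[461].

We have b[1] = 13, b[2] = 9, b[3] = 7, b[4] = 1, b[5] = 8, b[6] = 9, b[7] = 2, b[8] = 11, b[9] = 13, b[10] = 9.
Since (b[9], b[10]) = (b[1], b[2]) = (13, 9) (two consecutive terms determine the rest), the sequence is periodic with period 8.
So b[461] = b[1 + ((461-1) mod 8)] = b[5] = 8.

8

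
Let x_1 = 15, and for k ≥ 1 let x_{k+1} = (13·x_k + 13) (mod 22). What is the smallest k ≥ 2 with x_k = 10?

x_1 = 15,  x_2 = 10,  x_3 = 11,  x_4 = 2,  x_5 = 17,  x_6 = 14,  x_7 = 19,  x_8 = 18,  x_9 = 5,  x_{10} = 12,  x_{11} = 15.
The sequence repeats with period 10.
The value 10 first appears (with k ≥ 2) at x_2.

2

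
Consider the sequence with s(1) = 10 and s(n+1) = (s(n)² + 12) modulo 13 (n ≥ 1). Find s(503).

8

s(1) = 10; s(2) = 8; s(3) = 11; s(4) = 3; s(5) = 8.
Since s(5) = s(2) = 8, the sequence is eventually periodic: after a pre-period of length 1 it cycles with period 3.
For n ≥ 2, s(n) depends only on (n - 2) mod 3. (503 - 2) mod 3 = 0, so s(503) = s(2) = 8.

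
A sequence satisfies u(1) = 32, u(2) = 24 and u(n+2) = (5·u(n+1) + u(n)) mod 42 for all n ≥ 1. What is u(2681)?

26

We have u(1) = 32,  u(2) = 24,  u(3) = 26,  u(4) = 28,  u(5) = 40,  u(6) = 18,  u(7) = 4,  u(8) = 38,  u(9) = 26,  u(10) = 0,  u(11) = 26,  u(12) = 4,  u(13) = 4,  u(14) = 24,  u(15) = 40,  u(16) = 14,  u(17) = 26,  u(18) = 18,  u(19) = 32,  u(20) = 10,  u(21) = 40,  u(22) = 0,  u(23) = 40,  u(24) = 32,  u(25) = 32,  u(26) = 24.
Since (u(25), u(26)) = (u(1), u(2)) = (32, 24) (two consecutive terms determine the rest), the sequence is periodic with period 24.
So u(2681) = u(1 + ((2681-1) mod 24)) = u(17) = 26.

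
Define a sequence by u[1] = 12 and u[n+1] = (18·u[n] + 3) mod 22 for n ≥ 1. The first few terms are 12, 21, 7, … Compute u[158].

Computing terms: u[1] = 12,  u[2] = 21,  u[3] = 7,  u[4] = 19,  u[5] = 15,  u[6] = 9,  u[7] = 11,  u[8] = 3,  u[9] = 13,  u[10] = 17,  u[11] = 1,  u[12] = 21.
Since u[12] = u[2] = 21, the sequence is eventually periodic: after a pre-period of length 1 it cycles with period 10.
For n ≥ 2, u[n] depends only on (n - 2) mod 10. (158 - 2) mod 10 = 6, so u[158] = u[8] = 3.

3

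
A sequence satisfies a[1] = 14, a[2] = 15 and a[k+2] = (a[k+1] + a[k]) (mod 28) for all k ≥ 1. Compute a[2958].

9

We have a[1] = 14,  a[2] = 15,  a[3] = 1,  a[4] = 16,  a[5] = 17,  a[6] = 5,  a[7] = 22,  a[8] = 27,  a[9] = 21,  a[10] = 20,  a[11] = 13,  a[12] = 5,  a[13] = 18,  a[14] = 23,  a[15] = 13,  a[16] = 8,  a[17] = 21,  a[18] = 1,  a[19] = 22,  a[20] = 23,  a[21] = 17,  a[22] = 12,  a[23] = 1,  a[24] = 13,  a[25] = 14,  a[26] = 27,  a[27] = 13,  a[28] = 12,  a[29] = 25,  a[30] = 9,  a[31] = 6,  a[32] = 15,  a[33] = 21,  a[34] = 8,  a[35] = 1,  a[36] = 9,  a[37] = 10,  a[38] = 19,  a[39] = 1,  a[40] = 20,  a[41] = 21,  a[42] = 13,  a[43] = 6,  a[44] = 19,  a[45] = 25,  a[46] = 16,  a[47] = 13,  a[48] = 1,  a[49] = 14,  a[50] = 15.
Since (a[49], a[50]) = (a[1], a[2]) = (14, 15) (two consecutive terms determine the rest), the sequence is periodic with period 48.
(2958 - 1) mod 48 = 29, so a[2958] = a[30] = 9.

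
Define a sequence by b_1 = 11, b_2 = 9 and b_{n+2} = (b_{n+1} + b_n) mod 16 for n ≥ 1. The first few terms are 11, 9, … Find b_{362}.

We have b_1 = 11; b_2 = 9; b_3 = 4; b_4 = 13; b_5 = 1; b_6 = 14; b_7 = 15; b_8 = 13; b_9 = 12; b_{10} = 9; b_{11} = 5; b_{12} = 14; b_{13} = 3; b_{14} = 1; b_{15} = 4; b_{16} = 5; b_{17} = 9; b_{18} = 14; b_{19} = 7; b_{20} = 5; b_{21} = 12; b_{22} = 1; b_{23} = 13; b_{24} = 14; b_{25} = 11; b_{26} = 9.
Since (b_{25}, b_{26}) = (b_1, b_2) = (11, 9) (two consecutive terms determine the rest), the sequence is periodic with period 24.
So b_{362} = b_{1 + ((362-1) mod 24)} = b_2 = 9.

9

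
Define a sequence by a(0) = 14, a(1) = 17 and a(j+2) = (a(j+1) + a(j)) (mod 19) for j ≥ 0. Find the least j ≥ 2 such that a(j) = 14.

Listing terms: a(0) = 14,  a(1) = 17,  a(2) = 12,  a(3) = 10,  a(4) = 3,  a(5) = 13,  a(6) = 16,  a(7) = 10,  a(8) = 7,  a(9) = 17,  a(10) = 5,  a(11) = 3,  a(12) = 8,  a(13) = 11,  a(14) = 0,  a(15) = 11,  a(16) = 11,  a(17) = 3,  a(18) = 14,  a(19) = 17.
The sequence repeats with period 18.
The value 14 next appears (with j ≥ 2) at a(18).

18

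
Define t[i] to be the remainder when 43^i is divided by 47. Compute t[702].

Computing terms: t[0] = 1; t[1] = 43; t[2] = 16; t[3] = 30; t[4] = 21; t[5] = 10; t[6] = 7; t[7] = 19; t[8] = 18; t[9] = 22; t[10] = 6; t[11] = 23; t[12] = 2; t[13] = 39; t[14] = 32; t[15] = 13; t[16] = 42; t[17] = 20; t[18] = 14; t[19] = 38; t[20] = 36; t[21] = 44; t[22] = 12; t[23] = 46; t[24] = 4; t[25] = 31; t[26] = 17; t[27] = 26; t[28] = 37; t[29] = 40; t[30] = 28; t[31] = 29; t[32] = 25; t[33] = 41; t[34] = 24; t[35] = 45; t[36] = 8; t[37] = 15; t[38] = 34; t[39] = 5; t[40] = 27; t[41] = 33; t[42] = 9; t[43] = 11; t[44] = 3; t[45] = 35; t[46] = 1.
The sequence repeats with period 46.
(702 - 0) mod 46 = 12, so t[702] = t[12] = 2.

2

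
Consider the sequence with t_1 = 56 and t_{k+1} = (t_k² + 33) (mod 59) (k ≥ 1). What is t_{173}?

22

Computing terms: t_1 = 56; t_2 = 42; t_3 = 27; t_4 = 54; t_5 = 58; t_6 = 34; t_7 = 9; t_8 = 55; t_9 = 49; t_{10} = 15; t_{11} = 22; t_{12} = 45; t_{13} = 52; t_{14} = 23; t_{15} = 31; t_{16} = 50; t_{17} = 55.
Since t_{17} = t_8 = 55, the sequence is eventually periodic: after a pre-period of length 7 it cycles with period 9.
For k ≥ 8, t_k depends only on (k - 8) mod 9. (173 - 8) mod 9 = 3, so t_{173} = t_{11} = 22.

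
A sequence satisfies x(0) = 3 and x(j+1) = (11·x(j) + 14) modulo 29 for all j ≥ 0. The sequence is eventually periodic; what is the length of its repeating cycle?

28

Listing terms: x(0) = 3, x(1) = 18, x(2) = 9, x(3) = 26, x(4) = 10, x(5) = 8, x(6) = 15, x(7) = 5, x(8) = 11, x(9) = 19, x(10) = 20, x(11) = 2, x(12) = 7, x(13) = 4, x(14) = 0, x(15) = 14, x(16) = 23, x(17) = 6, x(18) = 22, x(19) = 24, x(20) = 17, x(21) = 27, x(22) = 21, x(23) = 13, x(24) = 12, x(25) = 1, x(26) = 25, x(27) = 28, x(28) = 3.
The sequence repeats with period 28.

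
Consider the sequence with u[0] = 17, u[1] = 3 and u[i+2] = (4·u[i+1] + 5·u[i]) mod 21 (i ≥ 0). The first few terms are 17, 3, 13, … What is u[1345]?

We have u[0] = 17,  u[1] = 3,  u[2] = 13,  u[3] = 4,  u[4] = 18,  u[5] = 8,  u[6] = 17,  u[7] = 3.
The sequence repeats with period 6.
So u[1345] = u[0 + ((1345-0) mod 6)] = u[1] = 3.

3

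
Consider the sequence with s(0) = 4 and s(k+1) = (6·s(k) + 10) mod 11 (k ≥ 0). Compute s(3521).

s(0) = 4, s(1) = 1, s(2) = 5, s(3) = 7, s(4) = 8, s(5) = 3, s(6) = 6, s(7) = 2, s(8) = 0, s(9) = 10, s(10) = 4.
The sequence repeats with period 10.
(3521 - 0) mod 10 = 1, so s(3521) = s(1) = 1.

1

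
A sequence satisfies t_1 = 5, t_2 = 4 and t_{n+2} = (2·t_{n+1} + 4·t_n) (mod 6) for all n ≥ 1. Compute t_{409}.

t_1 = 5; t_2 = 4; t_3 = 4; t_4 = 0; t_5 = 4; t_6 = 2; t_7 = 2; t_8 = 0; t_9 = 2; t_{10} = 4; t_{11} = 4.
Since (t_{10}, t_{11}) = (t_2, t_3) = (4, 4) (two consecutive terms determine the rest), the sequence is eventually periodic: after a pre-period of length 1 it cycles with period 8.
For n ≥ 2, t_n depends only on (n - 2) mod 8. (409 - 2) mod 8 = 7, so t_{409} = t_9 = 2.

2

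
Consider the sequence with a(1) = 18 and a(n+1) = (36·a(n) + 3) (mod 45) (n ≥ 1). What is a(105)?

30

a(1) = 18; a(2) = 21; a(3) = 39; a(4) = 12; a(5) = 30; a(6) = 3; a(7) = 21.
Since a(7) = a(2) = 21, the sequence is eventually periodic: after a pre-period of length 1 it cycles with period 5.
For n ≥ 2, a(n) depends only on (n - 2) mod 5. (105 - 2) mod 5 = 3, so a(105) = a(5) = 30.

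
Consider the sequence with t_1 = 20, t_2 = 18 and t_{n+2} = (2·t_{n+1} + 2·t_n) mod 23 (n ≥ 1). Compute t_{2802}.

Listing terms: t_1 = 20; t_2 = 18; t_3 = 7; t_4 = 4; t_5 = 22; t_6 = 6; t_7 = 10; t_8 = 9; t_9 = 15; t_{10} = 2; t_{11} = 11; t_{12} = 3; t_{13} = 5; t_{14} = 16; t_{15} = 19; t_{16} = 1; t_{17} = 17; t_{18} = 13; t_{19} = 14; t_{20} = 8; t_{21} = 21; t_{22} = 12; t_{23} = 20; t_{24} = 18.
Since (t_{23}, t_{24}) = (t_1, t_2) = (20, 18) (two consecutive terms determine the rest), the sequence is periodic with period 22.
So t_{2802} = t_{1 + ((2802-1) mod 22)} = t_8 = 9.

9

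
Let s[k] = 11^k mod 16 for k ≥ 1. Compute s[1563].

3

Computing terms: s[1] = 11, s[2] = 9, s[3] = 3, s[4] = 1, s[5] = 11.
The sequence repeats with period 4.
So s[1563] = s[1 + ((1563-1) mod 4)] = s[3] = 3.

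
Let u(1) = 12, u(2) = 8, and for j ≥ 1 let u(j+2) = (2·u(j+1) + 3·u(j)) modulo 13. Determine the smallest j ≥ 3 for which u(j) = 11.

We have u(1) = 12,  u(2) = 8,  u(3) = 0,  u(4) = 11,  u(5) = 9,  u(6) = 12,  u(7) = 12,  u(8) = 8.
The sequence repeats with period 6.
The value 11 first appears (with j ≥ 3) at u(4).

4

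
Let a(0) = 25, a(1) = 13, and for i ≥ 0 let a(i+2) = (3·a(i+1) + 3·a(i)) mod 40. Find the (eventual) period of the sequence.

12

Listing terms: a(0) = 25, a(1) = 13, a(2) = 34, a(3) = 21, a(4) = 5, a(5) = 38, a(6) = 9, a(7) = 21, a(8) = 10, a(9) = 13, a(10) = 29, a(11) = 6, a(12) = 25, a(13) = 13.
Since (a(12), a(13)) = (a(0), a(1)) = (25, 13) (two consecutive terms determine the rest), the sequence is periodic with period 12.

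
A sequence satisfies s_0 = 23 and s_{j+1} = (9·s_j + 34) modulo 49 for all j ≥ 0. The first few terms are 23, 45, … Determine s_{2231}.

Computing terms: s_0 = 23, s_1 = 45, s_2 = 47, s_3 = 16, s_4 = 31, s_5 = 19, s_6 = 9, s_7 = 17, s_8 = 40, s_9 = 2, s_{10} = 3, s_{11} = 12, s_{12} = 44, s_{13} = 38, s_{14} = 33, s_{15} = 37, s_{16} = 24, s_{17} = 5, s_{18} = 30, s_{19} = 10, s_{20} = 26, s_{21} = 23.
The sequence repeats with period 21.
So s_{2231} = s_{0 + ((2231-0) mod 21)} = s_5 = 19.

19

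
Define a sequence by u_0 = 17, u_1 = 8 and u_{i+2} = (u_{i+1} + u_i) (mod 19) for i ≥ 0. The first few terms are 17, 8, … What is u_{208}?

We have u_0 = 17,  u_1 = 8,  u_2 = 6,  u_3 = 14,  u_4 = 1,  u_5 = 15,  u_6 = 16,  u_7 = 12,  u_8 = 9,  u_9 = 2,  u_{10} = 11,  u_{11} = 13,  u_{12} = 5,  u_{13} = 18,  u_{14} = 4,  u_{15} = 3,  u_{16} = 7,  u_{17} = 10,  u_{18} = 17,  u_{19} = 8.
The sequence repeats with period 18.
(208 - 0) mod 18 = 10, so u_{208} = u_{10} = 11.

11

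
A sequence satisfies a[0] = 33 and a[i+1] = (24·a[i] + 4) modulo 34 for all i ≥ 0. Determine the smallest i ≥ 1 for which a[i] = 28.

8

We have a[0] = 33,  a[1] = 14,  a[2] = 0,  a[3] = 4,  a[4] = 32,  a[5] = 24,  a[6] = 2,  a[7] = 18,  a[8] = 28,  a[9] = 30,  a[10] = 10,  a[11] = 6,  a[12] = 12,  a[13] = 20,  a[14] = 8,  a[15] = 26,  a[16] = 16,  a[17] = 14.
Since a[17] = a[1] = 14, the sequence is eventually periodic: after a pre-period of length 1 it cycles with period 16.
The value 28 first appears (with i ≥ 1) at a[8].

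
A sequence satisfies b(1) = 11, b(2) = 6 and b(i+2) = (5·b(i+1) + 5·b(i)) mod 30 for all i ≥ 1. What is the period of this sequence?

b(1) = 11, b(2) = 6, b(3) = 25, b(4) = 5, b(5) = 0, b(6) = 25, b(7) = 5.
Since (b(6), b(7)) = (b(3), b(4)) = (25, 5) (two consecutive terms determine the rest), the sequence is eventually periodic: after a pre-period of length 2 it cycles with period 3.

3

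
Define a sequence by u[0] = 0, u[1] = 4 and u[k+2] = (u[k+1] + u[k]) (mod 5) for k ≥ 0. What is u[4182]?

4

Listing terms: u[0] = 0,  u[1] = 4,  u[2] = 4,  u[3] = 3,  u[4] = 2,  u[5] = 0,  u[6] = 2,  u[7] = 2,  u[8] = 4,  u[9] = 1,  u[10] = 0,  u[11] = 1,  u[12] = 1,  u[13] = 2,  u[14] = 3,  u[15] = 0,  u[16] = 3,  u[17] = 3,  u[18] = 1,  u[19] = 4,  u[20] = 0,  u[21] = 4.
Since (u[20], u[21]) = (u[0], u[1]) = (0, 4) (two consecutive terms determine the rest), the sequence is periodic with period 20.
So u[4182] = u[0 + ((4182-0) mod 20)] = u[2] = 4.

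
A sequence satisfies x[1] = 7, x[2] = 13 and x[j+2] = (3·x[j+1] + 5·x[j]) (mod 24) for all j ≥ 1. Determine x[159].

2

We have x[1] = 7; x[2] = 13; x[3] = 2; x[4] = 23; x[5] = 7; x[6] = 16; x[7] = 11; x[8] = 17; x[9] = 10; x[10] = 19; x[11] = 11; x[12] = 8; x[13] = 7; x[14] = 13.
Since (x[13], x[14]) = (x[1], x[2]) = (7, 13) (two consecutive terms determine the rest), the sequence is periodic with period 12.
So x[159] = x[1 + ((159-1) mod 12)] = x[3] = 2.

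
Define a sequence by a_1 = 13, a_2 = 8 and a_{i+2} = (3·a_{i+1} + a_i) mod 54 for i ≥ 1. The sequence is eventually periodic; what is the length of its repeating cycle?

18

Listing terms: a_1 = 13,  a_2 = 8,  a_3 = 37,  a_4 = 11,  a_5 = 16,  a_6 = 5,  a_7 = 31,  a_8 = 44,  a_9 = 1,  a_{10} = 47,  a_{11} = 34,  a_{12} = 41,  a_{13} = 49,  a_{14} = 26,  a_{15} = 19,  a_{16} = 29,  a_{17} = 52,  a_{18} = 23,  a_{19} = 13,  a_{20} = 8.
Since (a_{19}, a_{20}) = (a_1, a_2) = (13, 8) (two consecutive terms determine the rest), the sequence is periodic with period 18.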